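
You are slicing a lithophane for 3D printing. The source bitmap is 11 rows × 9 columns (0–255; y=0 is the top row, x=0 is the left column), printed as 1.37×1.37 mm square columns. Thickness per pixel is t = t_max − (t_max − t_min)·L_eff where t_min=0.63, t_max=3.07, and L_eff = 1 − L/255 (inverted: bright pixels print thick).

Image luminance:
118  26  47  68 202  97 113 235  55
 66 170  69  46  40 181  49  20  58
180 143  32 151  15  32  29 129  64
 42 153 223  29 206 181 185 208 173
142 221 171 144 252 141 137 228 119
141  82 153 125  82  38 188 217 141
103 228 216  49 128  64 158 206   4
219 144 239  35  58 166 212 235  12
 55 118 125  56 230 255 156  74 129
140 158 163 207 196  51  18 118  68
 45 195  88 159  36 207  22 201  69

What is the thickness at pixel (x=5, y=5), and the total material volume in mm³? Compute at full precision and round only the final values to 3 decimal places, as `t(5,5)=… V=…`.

t(5,5)=0.994 V=339.255

span = t_max - t_min = 3.07 - 0.63 = 2.440
L(5,5) = 38, L_eff = 1 - 38/255 = 0.850980 (inverted)
t(5,5) = 3.07 - 2.440·0.850980 = 0.994
Σt over all 11·9 pixels = 1536401/8500 ≈ 180.7530588
V = pitch²·Σt = 1.37²·1536401/8500 = 339.255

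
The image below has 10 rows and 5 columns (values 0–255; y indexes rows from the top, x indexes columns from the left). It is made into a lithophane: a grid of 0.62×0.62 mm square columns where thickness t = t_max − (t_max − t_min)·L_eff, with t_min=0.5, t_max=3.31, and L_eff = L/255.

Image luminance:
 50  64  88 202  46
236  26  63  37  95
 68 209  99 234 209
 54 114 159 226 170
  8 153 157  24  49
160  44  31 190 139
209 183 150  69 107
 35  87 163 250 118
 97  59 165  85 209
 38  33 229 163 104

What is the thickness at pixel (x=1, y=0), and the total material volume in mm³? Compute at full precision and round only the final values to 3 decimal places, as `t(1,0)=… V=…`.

t(1,0)=2.605 V=38.385

span = t_max - t_min = 3.31 - 0.5 = 2.810
L(1,0) = 64, L_eff = 64/255 = 0.250980
t(1,0) = 3.31 - 2.810·0.250980 = 2.605
Σt over all 10·5 pixels = 2546333/25500 ≈ 99.8561961
V = pitch²·Σt = 0.62²·2546333/25500 = 38.385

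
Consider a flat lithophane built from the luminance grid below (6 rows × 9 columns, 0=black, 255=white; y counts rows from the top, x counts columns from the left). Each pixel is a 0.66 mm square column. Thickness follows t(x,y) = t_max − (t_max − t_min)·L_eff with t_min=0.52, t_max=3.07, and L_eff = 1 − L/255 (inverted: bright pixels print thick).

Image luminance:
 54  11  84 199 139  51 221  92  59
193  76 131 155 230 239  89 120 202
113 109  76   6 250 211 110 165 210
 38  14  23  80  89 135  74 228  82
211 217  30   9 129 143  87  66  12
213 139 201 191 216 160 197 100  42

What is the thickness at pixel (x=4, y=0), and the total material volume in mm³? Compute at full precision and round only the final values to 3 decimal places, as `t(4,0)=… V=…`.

span = t_max - t_min = 3.07 - 0.52 = 2.550
L(4,0) = 139, L_eff = 1 - 139/255 = 0.454902 (inverted)
t(4,0) = 3.07 - 2.550·0.454902 = 1.910
Σt over all 6·9 pixels = 95.29
V = pitch²·Σt = 0.66²·95.29 = 41.508

t(4,0)=1.910 V=41.508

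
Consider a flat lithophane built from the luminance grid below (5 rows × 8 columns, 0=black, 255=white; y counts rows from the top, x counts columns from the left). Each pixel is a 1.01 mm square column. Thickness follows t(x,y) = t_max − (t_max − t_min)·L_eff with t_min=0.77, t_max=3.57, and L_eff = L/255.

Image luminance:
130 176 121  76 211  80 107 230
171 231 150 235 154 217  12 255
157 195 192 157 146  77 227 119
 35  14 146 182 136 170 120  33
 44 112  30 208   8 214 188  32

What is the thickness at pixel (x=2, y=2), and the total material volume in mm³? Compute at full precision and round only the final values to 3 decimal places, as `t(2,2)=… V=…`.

t(2,2)=1.462 V=84.087

span = t_max - t_min = 3.57 - 0.77 = 2.800
L(2,2) = 192, L_eff = 192/255 = 0.752941
t(2,2) = 3.57 - 2.800·0.752941 = 1.462
Σt over all 5·8 pixels = 105098/1275 ≈ 82.4298039
V = pitch²·Σt = 1.01²·105098/1275 = 84.087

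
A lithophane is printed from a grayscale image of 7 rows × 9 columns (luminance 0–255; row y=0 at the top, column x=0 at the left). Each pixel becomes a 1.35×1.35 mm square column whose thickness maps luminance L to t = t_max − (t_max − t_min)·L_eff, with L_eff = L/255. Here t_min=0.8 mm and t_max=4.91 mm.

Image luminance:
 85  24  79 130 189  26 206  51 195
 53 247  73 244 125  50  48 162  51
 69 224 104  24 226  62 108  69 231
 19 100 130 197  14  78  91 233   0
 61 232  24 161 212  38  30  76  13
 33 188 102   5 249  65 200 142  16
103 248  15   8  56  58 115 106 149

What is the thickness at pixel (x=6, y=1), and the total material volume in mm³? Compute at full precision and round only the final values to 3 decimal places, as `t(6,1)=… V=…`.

t(6,1)=4.136 V=366.299

span = t_max - t_min = 4.91 - 0.8 = 4.110
L(6,1) = 48, L_eff = 48/255 = 0.188235
t(6,1) = 4.91 - 4.110·0.188235 = 4.136
Σt over all 7·9 pixels = 1708391/8500 ≈ 200.9871765
V = pitch²·Σt = 1.35²·1708391/8500 = 366.299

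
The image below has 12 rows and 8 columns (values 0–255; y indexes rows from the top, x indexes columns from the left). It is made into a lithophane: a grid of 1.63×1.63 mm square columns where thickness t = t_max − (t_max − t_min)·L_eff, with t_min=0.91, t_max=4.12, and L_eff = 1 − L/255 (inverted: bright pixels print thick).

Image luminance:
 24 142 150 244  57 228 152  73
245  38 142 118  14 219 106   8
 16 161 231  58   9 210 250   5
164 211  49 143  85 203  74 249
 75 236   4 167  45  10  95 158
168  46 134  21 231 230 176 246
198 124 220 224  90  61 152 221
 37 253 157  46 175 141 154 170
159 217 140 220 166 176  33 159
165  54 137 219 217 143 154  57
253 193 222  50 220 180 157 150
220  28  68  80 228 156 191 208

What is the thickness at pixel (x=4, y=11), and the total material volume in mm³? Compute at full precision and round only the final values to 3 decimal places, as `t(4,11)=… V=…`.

t(4,11)=3.780 V=685.731

span = t_max - t_min = 4.12 - 0.91 = 3.210
L(4,11) = 228, L_eff = 1 - 228/255 = 0.105882 (inverted)
t(4,11) = 4.12 - 3.210·0.105882 = 3.780
Σt over all 12·8 pixels = 2193801/8500 ≈ 258.0942353
V = pitch²·Σt = 1.63²·2193801/8500 = 685.731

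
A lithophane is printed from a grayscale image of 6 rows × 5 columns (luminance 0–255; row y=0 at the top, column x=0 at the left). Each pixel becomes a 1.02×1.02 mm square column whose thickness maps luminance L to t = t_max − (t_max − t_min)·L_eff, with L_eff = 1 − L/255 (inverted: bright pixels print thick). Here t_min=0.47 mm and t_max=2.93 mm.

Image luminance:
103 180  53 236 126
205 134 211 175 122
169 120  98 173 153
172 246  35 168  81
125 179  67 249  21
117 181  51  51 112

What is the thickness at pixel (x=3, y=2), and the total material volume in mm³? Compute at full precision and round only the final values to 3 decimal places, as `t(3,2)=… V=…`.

t(3,2)=2.139 V=55.951

span = t_max - t_min = 2.93 - 0.47 = 2.460
L(3,2) = 173, L_eff = 1 - 173/255 = 0.321569 (inverted)
t(3,2) = 2.93 - 2.460·0.321569 = 2.139
Σt over all 6·5 pixels = 114279/2125 ≈ 53.7783529
V = pitch²·Σt = 1.02²·114279/2125 = 55.951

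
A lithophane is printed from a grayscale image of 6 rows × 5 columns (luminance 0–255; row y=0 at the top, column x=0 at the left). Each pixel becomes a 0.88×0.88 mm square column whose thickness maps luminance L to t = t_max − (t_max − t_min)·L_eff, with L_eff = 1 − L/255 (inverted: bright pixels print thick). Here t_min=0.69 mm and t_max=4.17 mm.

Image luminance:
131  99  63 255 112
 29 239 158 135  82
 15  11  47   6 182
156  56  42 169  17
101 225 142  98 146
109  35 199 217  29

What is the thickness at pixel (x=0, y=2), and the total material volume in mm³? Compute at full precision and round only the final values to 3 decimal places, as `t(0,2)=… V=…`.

span = t_max - t_min = 4.17 - 0.69 = 3.480
L(0,2) = 15, L_eff = 1 - 15/255 = 0.941176 (inverted)
t(0,2) = 4.17 - 3.480·0.941176 = 0.895
Σt over all 6·5 pixels = 55933/850 ≈ 65.8035294
V = pitch²·Σt = 0.88²·55933/850 = 50.958

t(0,2)=0.895 V=50.958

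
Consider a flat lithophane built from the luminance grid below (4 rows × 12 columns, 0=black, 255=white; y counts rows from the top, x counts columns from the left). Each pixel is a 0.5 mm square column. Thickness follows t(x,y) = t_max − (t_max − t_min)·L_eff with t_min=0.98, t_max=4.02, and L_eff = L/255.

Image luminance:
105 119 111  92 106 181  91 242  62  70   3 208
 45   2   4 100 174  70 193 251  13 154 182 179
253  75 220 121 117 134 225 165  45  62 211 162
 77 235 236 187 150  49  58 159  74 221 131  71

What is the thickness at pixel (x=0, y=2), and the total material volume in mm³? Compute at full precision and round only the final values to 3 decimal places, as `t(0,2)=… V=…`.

t(0,2)=1.004 V=29.776

span = t_max - t_min = 4.02 - 0.98 = 3.040
L(0,2) = 253, L_eff = 253/255 = 0.992157
t(0,2) = 4.02 - 3.040·0.992157 = 1.004
Σt over all 4·12 pixels = 10124/85 ≈ 119.1058824
V = pitch²·Σt = 0.5²·10124/85 = 29.776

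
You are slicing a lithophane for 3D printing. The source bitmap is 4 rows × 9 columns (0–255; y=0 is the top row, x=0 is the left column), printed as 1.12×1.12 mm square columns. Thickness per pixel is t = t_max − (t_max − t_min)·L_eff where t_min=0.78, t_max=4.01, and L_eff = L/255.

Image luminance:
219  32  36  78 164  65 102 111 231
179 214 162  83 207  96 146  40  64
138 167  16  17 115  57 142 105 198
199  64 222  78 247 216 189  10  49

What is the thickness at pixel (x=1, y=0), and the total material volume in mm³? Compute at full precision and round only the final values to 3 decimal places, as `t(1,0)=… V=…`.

t(1,0)=3.605 V=110.252

span = t_max - t_min = 4.01 - 0.78 = 3.230
L(1,0) = 32, L_eff = 32/255 = 0.125490
t(1,0) = 4.01 - 3.230·0.125490 = 3.605
Σt over all 4·9 pixels = 87.892
V = pitch²·Σt = 1.12²·87.892 = 110.252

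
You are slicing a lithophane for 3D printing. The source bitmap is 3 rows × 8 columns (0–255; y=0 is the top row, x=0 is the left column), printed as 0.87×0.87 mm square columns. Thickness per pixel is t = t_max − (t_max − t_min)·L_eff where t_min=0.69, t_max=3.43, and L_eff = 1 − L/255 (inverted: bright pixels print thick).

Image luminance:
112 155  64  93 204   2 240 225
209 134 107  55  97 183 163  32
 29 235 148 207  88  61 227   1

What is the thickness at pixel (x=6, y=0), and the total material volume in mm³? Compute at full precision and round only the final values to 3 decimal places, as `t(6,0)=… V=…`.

span = t_max - t_min = 3.43 - 0.69 = 2.740
L(6,0) = 240, L_eff = 1 - 240/255 = 0.058824 (inverted)
t(6,0) = 3.43 - 2.740·0.058824 = 3.269
Σt over all 3·8 pixels = 631867/12750 ≈ 49.5581961
V = pitch²·Σt = 0.87²·631867/12750 = 37.511

t(6,0)=3.269 V=37.511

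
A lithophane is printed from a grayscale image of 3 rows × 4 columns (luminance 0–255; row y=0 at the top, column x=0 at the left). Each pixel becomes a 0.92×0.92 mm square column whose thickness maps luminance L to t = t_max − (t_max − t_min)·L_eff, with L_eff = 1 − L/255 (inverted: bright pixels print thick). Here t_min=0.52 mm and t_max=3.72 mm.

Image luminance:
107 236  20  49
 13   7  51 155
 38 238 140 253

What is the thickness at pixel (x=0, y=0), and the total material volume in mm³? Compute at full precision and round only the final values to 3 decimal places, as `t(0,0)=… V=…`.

span = t_max - t_min = 3.72 - 0.52 = 3.200
L(0,0) = 107, L_eff = 1 - 107/255 = 0.580392 (inverted)
t(0,0) = 3.72 - 3.200·0.580392 = 1.863
Σt over all 3·4 pixels = 28868/1275 ≈ 22.6415686
V = pitch²·Σt = 0.92²·28868/1275 = 19.164

t(0,0)=1.863 V=19.164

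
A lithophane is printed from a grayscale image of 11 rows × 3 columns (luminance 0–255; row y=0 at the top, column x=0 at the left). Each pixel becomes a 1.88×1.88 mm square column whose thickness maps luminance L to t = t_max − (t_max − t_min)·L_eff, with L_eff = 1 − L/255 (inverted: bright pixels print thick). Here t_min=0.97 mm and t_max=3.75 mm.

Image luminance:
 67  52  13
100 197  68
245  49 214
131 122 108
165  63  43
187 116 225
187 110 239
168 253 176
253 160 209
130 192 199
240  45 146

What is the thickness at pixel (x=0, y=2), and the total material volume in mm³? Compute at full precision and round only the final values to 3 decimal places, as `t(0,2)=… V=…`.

t(0,2)=3.641 V=300.864

span = t_max - t_min = 3.75 - 0.97 = 2.780
L(0,2) = 245, L_eff = 1 - 245/255 = 0.039216 (inverted)
t(0,2) = 3.75 - 2.780·0.039216 = 3.641
Σt over all 11·3 pixels = 723557/8500 ≈ 85.1243529
V = pitch²·Σt = 1.88²·723557/8500 = 300.864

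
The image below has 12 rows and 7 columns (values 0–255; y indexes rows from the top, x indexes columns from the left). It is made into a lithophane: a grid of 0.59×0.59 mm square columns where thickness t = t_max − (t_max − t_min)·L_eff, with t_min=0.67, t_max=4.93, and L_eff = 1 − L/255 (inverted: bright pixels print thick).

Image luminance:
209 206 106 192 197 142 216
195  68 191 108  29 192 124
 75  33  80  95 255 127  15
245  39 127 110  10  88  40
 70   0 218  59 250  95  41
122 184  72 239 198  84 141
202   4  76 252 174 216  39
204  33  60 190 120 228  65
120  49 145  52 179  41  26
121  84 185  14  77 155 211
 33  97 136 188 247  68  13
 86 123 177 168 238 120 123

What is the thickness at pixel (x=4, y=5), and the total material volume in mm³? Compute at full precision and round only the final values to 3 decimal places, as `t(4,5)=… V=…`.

span = t_max - t_min = 4.93 - 0.67 = 4.260
L(4,5) = 198, L_eff = 1 - 198/255 = 0.223529 (inverted)
t(4,5) = 4.93 - 4.260·0.223529 = 3.978
Σt over all 12·7 pixels = 489718/2125 ≈ 230.4555294
V = pitch²·Σt = 0.59²·489718/2125 = 80.222

t(4,5)=3.978 V=80.222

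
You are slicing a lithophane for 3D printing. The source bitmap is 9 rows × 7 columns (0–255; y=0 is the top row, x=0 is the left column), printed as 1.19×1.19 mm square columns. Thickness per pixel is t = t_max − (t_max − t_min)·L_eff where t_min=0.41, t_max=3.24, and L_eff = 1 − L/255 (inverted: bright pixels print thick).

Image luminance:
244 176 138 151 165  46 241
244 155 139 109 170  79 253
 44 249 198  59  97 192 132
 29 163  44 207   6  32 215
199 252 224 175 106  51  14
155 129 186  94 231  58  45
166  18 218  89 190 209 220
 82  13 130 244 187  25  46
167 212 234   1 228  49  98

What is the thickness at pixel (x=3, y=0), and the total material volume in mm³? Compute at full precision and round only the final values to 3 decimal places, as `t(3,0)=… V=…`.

span = t_max - t_min = 3.24 - 0.41 = 2.830
L(3,0) = 151, L_eff = 1 - 151/255 = 0.407843 (inverted)
t(3,0) = 3.24 - 2.830·0.407843 = 2.086
Σt over all 9·7 pixels = 3126991/25500 ≈ 122.6270980
V = pitch²·Σt = 1.19²·3126991/25500 = 173.652

t(3,0)=2.086 V=173.652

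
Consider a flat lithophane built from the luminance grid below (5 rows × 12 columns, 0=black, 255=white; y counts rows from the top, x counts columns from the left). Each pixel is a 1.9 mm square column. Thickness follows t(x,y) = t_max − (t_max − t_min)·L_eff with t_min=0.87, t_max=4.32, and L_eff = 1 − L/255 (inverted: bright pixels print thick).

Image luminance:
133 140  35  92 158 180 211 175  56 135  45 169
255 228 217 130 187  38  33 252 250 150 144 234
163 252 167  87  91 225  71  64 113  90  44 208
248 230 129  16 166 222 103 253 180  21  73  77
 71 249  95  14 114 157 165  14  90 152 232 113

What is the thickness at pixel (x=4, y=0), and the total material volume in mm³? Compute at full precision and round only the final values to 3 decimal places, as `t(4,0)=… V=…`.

t(4,0)=3.008 V=599.001

span = t_max - t_min = 4.32 - 0.87 = 3.450
L(4,0) = 158, L_eff = 1 - 158/255 = 0.380392 (inverted)
t(4,0) = 4.32 - 3.450·0.380392 = 3.008
Σt over all 5·12 pixels = 141039/850 ≈ 165.9282353
V = pitch²·Σt = 1.9²·141039/850 = 599.001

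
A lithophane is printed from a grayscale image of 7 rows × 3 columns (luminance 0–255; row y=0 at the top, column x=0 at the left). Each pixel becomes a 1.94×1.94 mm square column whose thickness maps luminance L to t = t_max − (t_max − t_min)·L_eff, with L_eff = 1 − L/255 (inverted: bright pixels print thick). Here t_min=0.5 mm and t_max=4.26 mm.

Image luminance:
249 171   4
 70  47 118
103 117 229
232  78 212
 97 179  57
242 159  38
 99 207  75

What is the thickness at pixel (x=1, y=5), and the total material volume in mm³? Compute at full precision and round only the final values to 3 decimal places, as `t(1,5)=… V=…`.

t(1,5)=2.844 V=193.959

span = t_max - t_min = 4.26 - 0.5 = 3.760
L(1,5) = 159, L_eff = 1 - 159/255 = 0.376471 (inverted)
t(1,5) = 4.26 - 3.760·0.376471 = 2.844
Σt over all 7·3 pixels = 657079/12750 ≈ 51.5356078
V = pitch²·Σt = 1.94²·657079/12750 = 193.959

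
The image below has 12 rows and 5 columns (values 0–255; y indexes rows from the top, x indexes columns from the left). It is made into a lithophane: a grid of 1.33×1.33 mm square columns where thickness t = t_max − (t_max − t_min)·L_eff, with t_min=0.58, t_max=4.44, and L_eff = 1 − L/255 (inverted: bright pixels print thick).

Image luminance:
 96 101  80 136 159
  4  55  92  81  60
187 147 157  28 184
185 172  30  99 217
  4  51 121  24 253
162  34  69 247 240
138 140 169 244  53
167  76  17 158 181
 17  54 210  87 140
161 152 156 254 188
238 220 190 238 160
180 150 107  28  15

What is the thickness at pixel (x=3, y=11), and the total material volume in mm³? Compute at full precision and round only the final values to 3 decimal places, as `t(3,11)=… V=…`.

span = t_max - t_min = 4.44 - 0.58 = 3.860
L(3,11) = 28, L_eff = 1 - 28/255 = 0.890196 (inverted)
t(3,11) = 4.44 - 3.860·0.890196 = 1.004
Σt over all 12·5 pixels = 1941959/12750 ≈ 152.3105098
V = pitch²·Σt = 1.33²·1941959/12750 = 269.422

t(3,11)=1.004 V=269.422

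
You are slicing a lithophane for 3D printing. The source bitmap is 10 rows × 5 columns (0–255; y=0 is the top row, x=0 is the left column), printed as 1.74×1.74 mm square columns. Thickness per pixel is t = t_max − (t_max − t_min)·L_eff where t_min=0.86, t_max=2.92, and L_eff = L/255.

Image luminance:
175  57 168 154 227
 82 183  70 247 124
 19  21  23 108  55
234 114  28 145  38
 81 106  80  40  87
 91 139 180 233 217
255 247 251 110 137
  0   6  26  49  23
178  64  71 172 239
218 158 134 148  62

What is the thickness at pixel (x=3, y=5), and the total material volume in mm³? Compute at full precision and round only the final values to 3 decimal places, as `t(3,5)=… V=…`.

span = t_max - t_min = 2.92 - 0.86 = 2.060
L(3,5) = 233, L_eff = 233/255 = 0.913725
t(3,5) = 2.92 - 2.060·0.913725 = 1.038
Σt over all 10·5 pixels = 617939/6375 ≈ 96.9316078
V = pitch²·Σt = 1.74²·617939/6375 = 293.470

t(3,5)=1.038 V=293.470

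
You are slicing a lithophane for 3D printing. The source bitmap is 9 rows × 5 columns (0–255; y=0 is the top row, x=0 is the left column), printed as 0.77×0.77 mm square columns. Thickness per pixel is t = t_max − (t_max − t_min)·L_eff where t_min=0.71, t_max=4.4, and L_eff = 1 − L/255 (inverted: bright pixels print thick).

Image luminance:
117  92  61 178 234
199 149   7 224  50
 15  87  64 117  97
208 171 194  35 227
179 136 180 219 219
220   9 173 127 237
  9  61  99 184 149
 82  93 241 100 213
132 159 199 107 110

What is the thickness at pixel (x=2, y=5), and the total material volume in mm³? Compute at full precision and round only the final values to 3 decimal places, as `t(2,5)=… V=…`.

t(2,5)=3.213 V=71.819

span = t_max - t_min = 4.4 - 0.71 = 3.690
L(2,5) = 173, L_eff = 1 - 173/255 = 0.321569 (inverted)
t(2,5) = 4.4 - 3.690·0.321569 = 3.213
Σt over all 9·5 pixels = 257406/2125 ≈ 121.1322353
V = pitch²·Σt = 0.77²·257406/2125 = 71.819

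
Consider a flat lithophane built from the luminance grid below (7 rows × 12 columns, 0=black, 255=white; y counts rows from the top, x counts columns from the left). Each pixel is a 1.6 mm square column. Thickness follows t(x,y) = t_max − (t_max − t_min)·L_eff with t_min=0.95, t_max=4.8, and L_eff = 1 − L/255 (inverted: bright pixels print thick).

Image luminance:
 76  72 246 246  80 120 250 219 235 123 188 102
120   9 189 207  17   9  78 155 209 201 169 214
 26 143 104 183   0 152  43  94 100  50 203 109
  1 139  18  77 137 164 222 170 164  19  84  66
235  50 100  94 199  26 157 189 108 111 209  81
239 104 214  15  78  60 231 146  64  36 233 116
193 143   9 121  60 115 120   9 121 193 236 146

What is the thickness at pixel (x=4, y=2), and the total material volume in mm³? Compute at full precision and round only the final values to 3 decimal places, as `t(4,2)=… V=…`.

t(4,2)=0.950 V=612.558

span = t_max - t_min = 4.8 - 0.95 = 3.850
L(4,2) = 0, L_eff = 1 - 0/255 = 1.000000 (inverted)
t(4,2) = 4.8 - 3.850·1.000000 = 0.950
Σt over all 7·12 pixels = 406777/1700 ≈ 239.2805882
V = pitch²·Σt = 1.6²·406777/1700 = 612.558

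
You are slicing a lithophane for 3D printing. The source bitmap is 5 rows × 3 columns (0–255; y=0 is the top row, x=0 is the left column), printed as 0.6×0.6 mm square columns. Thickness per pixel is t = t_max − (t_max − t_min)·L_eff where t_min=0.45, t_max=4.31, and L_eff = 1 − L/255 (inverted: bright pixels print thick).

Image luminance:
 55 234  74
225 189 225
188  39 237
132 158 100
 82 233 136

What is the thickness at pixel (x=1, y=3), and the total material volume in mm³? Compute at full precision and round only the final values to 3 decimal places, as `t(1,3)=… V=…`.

t(1,3)=2.842 V=15.002

span = t_max - t_min = 4.31 - 0.45 = 3.860
L(1,3) = 158, L_eff = 1 - 158/255 = 0.380392 (inverted)
t(1,3) = 4.31 - 3.860·0.380392 = 2.842
Σt over all 5·3 pixels = 354209/8500 ≈ 41.6716471
V = pitch²·Σt = 0.6²·354209/8500 = 15.002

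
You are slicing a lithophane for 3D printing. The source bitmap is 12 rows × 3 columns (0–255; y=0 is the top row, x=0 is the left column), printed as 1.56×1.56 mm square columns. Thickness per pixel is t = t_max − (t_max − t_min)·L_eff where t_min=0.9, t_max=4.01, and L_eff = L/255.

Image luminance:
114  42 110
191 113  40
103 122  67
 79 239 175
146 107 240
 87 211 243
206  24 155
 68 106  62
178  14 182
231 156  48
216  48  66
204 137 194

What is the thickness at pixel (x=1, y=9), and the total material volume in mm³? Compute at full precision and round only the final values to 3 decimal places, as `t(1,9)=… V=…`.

span = t_max - t_min = 4.01 - 0.9 = 3.110
L(1,9) = 156, L_eff = 156/255 = 0.611765
t(1,9) = 4.01 - 3.110·0.611765 = 2.107
Σt over all 12·3 pixels = 553004/6375 ≈ 86.7457255
V = pitch²·Σt = 1.56²·553004/6375 = 211.104

t(1,9)=2.107 V=211.104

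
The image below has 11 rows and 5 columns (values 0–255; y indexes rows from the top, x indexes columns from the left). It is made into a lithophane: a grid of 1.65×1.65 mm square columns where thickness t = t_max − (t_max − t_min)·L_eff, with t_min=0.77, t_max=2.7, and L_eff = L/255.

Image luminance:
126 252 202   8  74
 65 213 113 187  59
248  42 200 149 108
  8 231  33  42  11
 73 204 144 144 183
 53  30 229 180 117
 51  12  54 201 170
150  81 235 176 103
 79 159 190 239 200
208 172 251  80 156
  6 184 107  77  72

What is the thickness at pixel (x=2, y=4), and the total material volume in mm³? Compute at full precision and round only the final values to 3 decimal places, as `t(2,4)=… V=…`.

t(2,4)=1.610 V=257.147

span = t_max - t_min = 2.7 - 0.77 = 1.930
L(2,4) = 144, L_eff = 144/255 = 0.564706
t(2,4) = 2.7 - 1.930·0.564706 = 1.610
Σt over all 11·5 pixels = 2408537/25500 ≈ 94.4524314
V = pitch²·Σt = 1.65²·2408537/25500 = 257.147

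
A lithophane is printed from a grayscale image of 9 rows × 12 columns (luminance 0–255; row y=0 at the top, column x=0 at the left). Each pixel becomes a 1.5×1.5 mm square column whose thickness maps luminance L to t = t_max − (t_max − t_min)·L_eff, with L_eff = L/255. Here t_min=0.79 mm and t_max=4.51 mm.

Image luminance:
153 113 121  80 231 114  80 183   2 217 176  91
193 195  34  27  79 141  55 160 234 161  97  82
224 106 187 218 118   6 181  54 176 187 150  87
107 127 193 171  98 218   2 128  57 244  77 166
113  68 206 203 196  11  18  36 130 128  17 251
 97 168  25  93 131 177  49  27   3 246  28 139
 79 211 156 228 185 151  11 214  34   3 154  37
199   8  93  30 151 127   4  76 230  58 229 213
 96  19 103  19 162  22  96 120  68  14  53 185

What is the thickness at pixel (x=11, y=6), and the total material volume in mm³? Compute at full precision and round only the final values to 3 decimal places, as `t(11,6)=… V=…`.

span = t_max - t_min = 4.51 - 0.79 = 3.720
L(11,6) = 37, L_eff = 37/255 = 0.145098
t(11,6) = 4.51 - 3.720·0.145098 = 3.970
Σt over all 9·12 pixels = 301.824
V = pitch²·Σt = 1.5²·301.824 = 679.104

t(11,6)=3.970 V=679.104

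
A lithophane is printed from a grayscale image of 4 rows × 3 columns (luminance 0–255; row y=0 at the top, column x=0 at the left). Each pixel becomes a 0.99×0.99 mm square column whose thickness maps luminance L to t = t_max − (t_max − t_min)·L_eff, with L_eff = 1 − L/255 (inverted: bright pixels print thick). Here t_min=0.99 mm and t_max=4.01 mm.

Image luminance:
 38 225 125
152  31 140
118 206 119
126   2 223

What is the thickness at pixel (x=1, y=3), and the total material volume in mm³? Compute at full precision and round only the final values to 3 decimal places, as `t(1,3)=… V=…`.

t(1,3)=1.014 V=29.113

span = t_max - t_min = 4.01 - 0.99 = 3.020
L(1,3) = 2, L_eff = 1 - 2/255 = 0.992157 (inverted)
t(1,3) = 4.01 - 3.020·0.992157 = 1.014
Σt over all 4·3 pixels = 15149/510 ≈ 29.7039216
V = pitch²·Σt = 0.99²·15149/510 = 29.113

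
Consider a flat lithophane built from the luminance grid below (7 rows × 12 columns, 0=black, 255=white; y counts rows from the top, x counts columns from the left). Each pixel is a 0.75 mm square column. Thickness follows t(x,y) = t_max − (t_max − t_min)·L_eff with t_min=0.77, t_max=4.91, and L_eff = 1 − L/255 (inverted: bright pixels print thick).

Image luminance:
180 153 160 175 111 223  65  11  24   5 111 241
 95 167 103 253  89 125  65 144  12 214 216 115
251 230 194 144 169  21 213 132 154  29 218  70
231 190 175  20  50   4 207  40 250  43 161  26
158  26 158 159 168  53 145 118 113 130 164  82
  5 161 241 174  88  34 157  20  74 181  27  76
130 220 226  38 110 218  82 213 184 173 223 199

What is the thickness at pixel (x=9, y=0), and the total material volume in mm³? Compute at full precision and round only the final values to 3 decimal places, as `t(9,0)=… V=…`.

span = t_max - t_min = 4.91 - 0.77 = 4.140
L(9,0) = 5, L_eff = 1 - 5/255 = 0.980392 (inverted)
t(9,0) = 4.91 - 4.140·0.980392 = 0.851
Σt over all 7·12 pixels = 1034373/4250 ≈ 243.3818824
V = pitch²·Σt = 0.75²·1034373/4250 = 136.902

t(9,0)=0.851 V=136.902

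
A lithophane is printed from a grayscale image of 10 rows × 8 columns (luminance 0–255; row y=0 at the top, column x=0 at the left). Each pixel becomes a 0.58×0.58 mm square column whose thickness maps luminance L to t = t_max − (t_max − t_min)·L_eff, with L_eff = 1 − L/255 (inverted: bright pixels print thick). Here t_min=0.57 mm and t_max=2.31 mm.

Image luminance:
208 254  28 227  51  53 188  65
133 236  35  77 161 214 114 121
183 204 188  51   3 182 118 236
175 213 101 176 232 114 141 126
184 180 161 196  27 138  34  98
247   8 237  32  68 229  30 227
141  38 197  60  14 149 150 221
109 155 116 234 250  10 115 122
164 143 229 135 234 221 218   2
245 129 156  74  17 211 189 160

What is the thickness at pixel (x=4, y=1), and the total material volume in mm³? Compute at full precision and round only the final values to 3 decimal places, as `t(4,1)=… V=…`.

t(4,1)=1.669 V=41.306

span = t_max - t_min = 2.31 - 0.57 = 1.740
L(4,1) = 161, L_eff = 1 - 161/255 = 0.368627 (inverted)
t(4,1) = 2.31 - 1.740·0.368627 = 1.669
Σt over all 10·8 pixels = 260924/2125 ≈ 122.7877647
V = pitch²·Σt = 0.58²·260924/2125 = 41.306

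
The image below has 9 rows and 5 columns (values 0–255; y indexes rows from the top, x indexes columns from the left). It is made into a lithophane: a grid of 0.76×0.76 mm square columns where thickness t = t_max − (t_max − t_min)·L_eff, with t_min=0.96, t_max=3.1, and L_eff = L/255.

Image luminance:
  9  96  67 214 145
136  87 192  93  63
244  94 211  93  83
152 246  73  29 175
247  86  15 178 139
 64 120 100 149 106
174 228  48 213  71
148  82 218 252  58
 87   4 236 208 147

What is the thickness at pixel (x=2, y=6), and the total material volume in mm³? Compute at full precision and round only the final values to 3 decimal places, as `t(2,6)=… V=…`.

span = t_max - t_min = 3.1 - 0.96 = 2.140
L(2,6) = 48, L_eff = 48/255 = 0.188235
t(2,6) = 3.1 - 2.140·0.188235 = 2.697
Σt over all 9·5 pixels = 76631/850 ≈ 90.1541176
V = pitch²·Σt = 0.76²·76631/850 = 52.073

t(2,6)=2.697 V=52.073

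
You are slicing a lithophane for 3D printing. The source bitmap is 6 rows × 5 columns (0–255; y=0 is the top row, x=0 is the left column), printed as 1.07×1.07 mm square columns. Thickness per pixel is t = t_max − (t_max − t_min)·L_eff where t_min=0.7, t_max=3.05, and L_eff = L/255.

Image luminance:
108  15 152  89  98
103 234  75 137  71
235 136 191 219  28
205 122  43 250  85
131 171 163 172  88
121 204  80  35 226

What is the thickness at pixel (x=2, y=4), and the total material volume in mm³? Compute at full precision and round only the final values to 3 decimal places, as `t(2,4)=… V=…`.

span = t_max - t_min = 3.05 - 0.7 = 2.350
L(2,4) = 163, L_eff = 163/255 = 0.639216
t(2,4) = 3.05 - 2.350·0.639216 = 1.548
Σt over all 6·5 pixels = 93087/1700 ≈ 54.7570588
V = pitch²·Σt = 1.07²·93087/1700 = 62.691

t(2,4)=1.548 V=62.691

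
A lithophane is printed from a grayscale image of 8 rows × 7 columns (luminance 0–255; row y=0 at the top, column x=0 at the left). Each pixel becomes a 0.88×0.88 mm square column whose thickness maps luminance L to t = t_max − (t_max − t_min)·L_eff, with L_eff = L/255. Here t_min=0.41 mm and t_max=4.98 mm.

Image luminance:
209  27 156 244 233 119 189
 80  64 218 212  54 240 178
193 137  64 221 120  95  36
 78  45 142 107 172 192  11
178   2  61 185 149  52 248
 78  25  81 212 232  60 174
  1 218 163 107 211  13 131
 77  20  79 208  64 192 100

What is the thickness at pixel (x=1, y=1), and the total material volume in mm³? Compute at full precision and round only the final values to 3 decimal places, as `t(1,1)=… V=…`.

span = t_max - t_min = 4.98 - 0.41 = 4.570
L(1,1) = 64, L_eff = 64/255 = 0.250980
t(1,1) = 4.98 - 4.570·0.250980 = 3.833
Σt over all 8·7 pixels = 225923/1500 ≈ 150.6153333
V = pitch²·Σt = 0.88²·225923/1500 = 116.637

t(1,1)=3.833 V=116.637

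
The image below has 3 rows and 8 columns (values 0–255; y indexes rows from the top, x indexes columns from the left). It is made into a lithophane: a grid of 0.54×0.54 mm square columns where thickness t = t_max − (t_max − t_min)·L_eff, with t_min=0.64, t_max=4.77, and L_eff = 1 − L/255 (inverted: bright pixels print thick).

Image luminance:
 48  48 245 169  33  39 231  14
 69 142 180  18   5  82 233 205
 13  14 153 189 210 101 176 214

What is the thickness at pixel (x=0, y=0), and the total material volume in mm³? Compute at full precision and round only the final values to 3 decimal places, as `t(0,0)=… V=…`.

t(0,0)=1.417 V=17.849

span = t_max - t_min = 4.77 - 0.64 = 4.130
L(0,0) = 48, L_eff = 1 - 48/255 = 0.811765 (inverted)
t(0,0) = 4.77 - 4.130·0.811765 = 1.417
Σt over all 3·8 pixels = 1560883/25500 ≈ 61.2110980
V = pitch²·Σt = 0.54²·1560883/25500 = 17.849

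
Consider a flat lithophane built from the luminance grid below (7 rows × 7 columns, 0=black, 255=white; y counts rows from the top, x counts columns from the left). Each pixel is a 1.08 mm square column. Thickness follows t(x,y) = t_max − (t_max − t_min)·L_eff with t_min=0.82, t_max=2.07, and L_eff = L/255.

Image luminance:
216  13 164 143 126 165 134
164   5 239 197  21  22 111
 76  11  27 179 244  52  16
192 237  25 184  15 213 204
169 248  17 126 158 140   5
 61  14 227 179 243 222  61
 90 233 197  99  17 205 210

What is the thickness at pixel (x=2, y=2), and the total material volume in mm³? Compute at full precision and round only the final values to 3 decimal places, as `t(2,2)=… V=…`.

t(2,2)=1.938 V=82.195

span = t_max - t_min = 2.07 - 0.82 = 1.250
L(2,2) = 27, L_eff = 27/255 = 0.105882
t(2,2) = 2.07 - 1.250·0.105882 = 1.938
Σt over all 7·7 pixels = 359393/5100 ≈ 70.4692157
V = pitch²·Σt = 1.08²·359393/5100 = 82.195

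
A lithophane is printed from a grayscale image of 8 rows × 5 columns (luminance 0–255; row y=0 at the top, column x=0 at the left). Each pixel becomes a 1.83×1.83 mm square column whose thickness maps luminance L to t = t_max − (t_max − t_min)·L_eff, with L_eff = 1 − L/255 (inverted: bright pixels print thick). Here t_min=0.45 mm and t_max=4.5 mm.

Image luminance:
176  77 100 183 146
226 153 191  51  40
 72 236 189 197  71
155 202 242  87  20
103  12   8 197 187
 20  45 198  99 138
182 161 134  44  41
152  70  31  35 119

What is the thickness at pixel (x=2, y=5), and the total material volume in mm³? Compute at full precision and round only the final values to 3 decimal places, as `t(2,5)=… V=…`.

t(2,5)=3.595 V=315.053

span = t_max - t_min = 4.5 - 0.45 = 4.050
L(2,5) = 198, L_eff = 1 - 198/255 = 0.223529 (inverted)
t(2,5) = 4.5 - 4.050·0.223529 = 3.595
Σt over all 8·5 pixels = 15993/170 ≈ 94.0764706
V = pitch²·Σt = 1.83²·15993/170 = 315.053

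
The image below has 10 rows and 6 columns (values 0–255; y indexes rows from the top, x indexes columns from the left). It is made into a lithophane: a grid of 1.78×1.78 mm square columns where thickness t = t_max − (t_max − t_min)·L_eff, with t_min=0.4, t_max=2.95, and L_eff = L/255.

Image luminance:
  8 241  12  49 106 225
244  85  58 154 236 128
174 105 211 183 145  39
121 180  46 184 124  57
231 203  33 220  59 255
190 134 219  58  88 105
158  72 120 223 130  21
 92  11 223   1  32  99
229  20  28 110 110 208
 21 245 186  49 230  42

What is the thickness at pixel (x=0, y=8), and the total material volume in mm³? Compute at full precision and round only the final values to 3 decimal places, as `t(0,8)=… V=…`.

span = t_max - t_min = 2.95 - 0.4 = 2.550
L(0,8) = 229, L_eff = 229/255 = 0.898039
t(0,8) = 2.95 - 2.550·0.898039 = 0.660
Σt over all 10·6 pixels = 101.3
V = pitch²·Σt = 1.78²·101.3 = 320.959

t(0,8)=0.660 V=320.959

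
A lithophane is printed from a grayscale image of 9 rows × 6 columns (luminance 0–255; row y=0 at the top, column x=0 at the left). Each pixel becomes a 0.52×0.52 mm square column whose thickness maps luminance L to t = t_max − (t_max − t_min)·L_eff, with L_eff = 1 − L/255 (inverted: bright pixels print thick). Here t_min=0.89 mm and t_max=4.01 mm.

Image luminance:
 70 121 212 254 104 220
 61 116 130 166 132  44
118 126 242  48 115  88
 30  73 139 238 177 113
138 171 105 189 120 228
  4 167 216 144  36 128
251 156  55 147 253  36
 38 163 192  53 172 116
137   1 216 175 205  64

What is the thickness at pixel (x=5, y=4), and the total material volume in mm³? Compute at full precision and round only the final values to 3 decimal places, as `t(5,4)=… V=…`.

t(5,4)=3.680 V=36.859

span = t_max - t_min = 4.01 - 0.89 = 3.120
L(5,4) = 228, L_eff = 1 - 228/255 = 0.105882 (inverted)
t(5,4) = 4.01 - 3.120·0.105882 = 3.680
Σt over all 9·6 pixels = 579331/4250 ≈ 136.3131765
V = pitch²·Σt = 0.52²·579331/4250 = 36.859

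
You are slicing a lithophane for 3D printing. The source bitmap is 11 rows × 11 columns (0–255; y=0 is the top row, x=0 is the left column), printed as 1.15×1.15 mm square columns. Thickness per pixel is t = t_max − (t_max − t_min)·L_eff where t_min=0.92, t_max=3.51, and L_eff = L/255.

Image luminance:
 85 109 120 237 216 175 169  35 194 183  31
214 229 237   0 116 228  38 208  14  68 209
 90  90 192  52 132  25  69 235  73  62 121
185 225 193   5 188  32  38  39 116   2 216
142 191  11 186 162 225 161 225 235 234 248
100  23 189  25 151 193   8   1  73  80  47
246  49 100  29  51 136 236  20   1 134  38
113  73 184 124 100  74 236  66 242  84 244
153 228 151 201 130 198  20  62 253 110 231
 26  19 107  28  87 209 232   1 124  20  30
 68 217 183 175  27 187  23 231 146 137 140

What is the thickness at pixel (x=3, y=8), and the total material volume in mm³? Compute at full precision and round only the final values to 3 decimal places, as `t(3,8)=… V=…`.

span = t_max - t_min = 3.51 - 0.92 = 2.590
L(3,8) = 201, L_eff = 201/255 = 0.788235
t(3,8) = 3.51 - 2.590·0.788235 = 1.468
Σt over all 11·11 pixels = 1727276/6375 ≈ 270.9452549
V = pitch²·Σt = 1.15²·1727276/6375 = 358.325

t(3,8)=1.468 V=358.325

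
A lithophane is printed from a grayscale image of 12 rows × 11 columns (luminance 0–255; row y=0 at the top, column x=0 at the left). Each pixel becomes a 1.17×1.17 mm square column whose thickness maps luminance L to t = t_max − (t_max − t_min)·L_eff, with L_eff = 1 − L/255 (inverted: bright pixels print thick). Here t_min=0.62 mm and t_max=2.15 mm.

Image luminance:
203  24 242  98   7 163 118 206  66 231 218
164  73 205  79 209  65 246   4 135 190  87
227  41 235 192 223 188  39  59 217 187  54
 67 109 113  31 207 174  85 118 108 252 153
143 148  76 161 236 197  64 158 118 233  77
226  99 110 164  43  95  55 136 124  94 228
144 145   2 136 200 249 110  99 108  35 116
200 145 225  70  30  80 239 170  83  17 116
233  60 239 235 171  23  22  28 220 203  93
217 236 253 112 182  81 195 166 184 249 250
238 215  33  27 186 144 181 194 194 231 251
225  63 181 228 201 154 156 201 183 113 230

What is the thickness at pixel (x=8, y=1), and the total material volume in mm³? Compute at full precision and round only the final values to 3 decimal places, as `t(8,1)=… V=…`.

span = t_max - t_min = 2.15 - 0.62 = 1.530
L(8,1) = 135, L_eff = 1 - 135/255 = 0.470588 (inverted)
t(8,1) = 2.15 - 1.530·0.470588 = 1.430
Σt over all 12·11 pixels = 197.622
V = pitch²·Σt = 1.17²·197.622 = 270.525

t(8,1)=1.430 V=270.525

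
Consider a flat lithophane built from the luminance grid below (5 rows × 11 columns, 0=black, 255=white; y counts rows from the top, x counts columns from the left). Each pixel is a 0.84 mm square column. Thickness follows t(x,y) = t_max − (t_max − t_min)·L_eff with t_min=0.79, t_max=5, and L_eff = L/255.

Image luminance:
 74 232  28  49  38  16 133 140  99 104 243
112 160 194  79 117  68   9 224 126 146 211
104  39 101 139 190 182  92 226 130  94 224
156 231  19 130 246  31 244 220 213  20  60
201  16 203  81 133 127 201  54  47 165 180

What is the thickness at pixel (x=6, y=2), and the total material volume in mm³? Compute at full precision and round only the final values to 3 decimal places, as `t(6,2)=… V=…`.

t(6,2)=3.481 V=111.318

span = t_max - t_min = 5 - 0.79 = 4.210
L(6,2) = 92, L_eff = 92/255 = 0.360784
t(6,2) = 5 - 4.210·0.360784 = 3.481
Σt over all 5·11 pixels = 1340993/8500 ≈ 157.7638824
V = pitch²·Σt = 0.84²·1340993/8500 = 111.318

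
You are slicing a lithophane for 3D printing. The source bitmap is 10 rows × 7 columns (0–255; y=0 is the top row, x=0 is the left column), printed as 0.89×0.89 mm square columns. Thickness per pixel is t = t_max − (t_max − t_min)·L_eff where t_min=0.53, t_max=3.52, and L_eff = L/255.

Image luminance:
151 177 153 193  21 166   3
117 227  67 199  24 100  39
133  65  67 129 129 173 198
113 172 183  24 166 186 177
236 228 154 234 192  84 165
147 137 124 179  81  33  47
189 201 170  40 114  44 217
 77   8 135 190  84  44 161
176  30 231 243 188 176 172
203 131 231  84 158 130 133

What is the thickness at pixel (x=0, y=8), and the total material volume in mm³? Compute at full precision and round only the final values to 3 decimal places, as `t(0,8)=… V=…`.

span = t_max - t_min = 3.52 - 0.53 = 2.990
L(0,8) = 176, L_eff = 176/255 = 0.690196
t(0,8) = 3.52 - 2.990·0.690196 = 1.456
Σt over all 10·7 pixels = 3426853/25500 ≈ 134.3863922
V = pitch²·Σt = 0.89²·3426853/25500 = 106.447

t(0,8)=1.456 V=106.447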